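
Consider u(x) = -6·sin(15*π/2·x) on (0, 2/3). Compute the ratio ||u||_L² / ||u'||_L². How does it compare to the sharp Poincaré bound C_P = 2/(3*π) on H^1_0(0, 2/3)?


||u||_L² / ||u'||_L² = 2/(15*π) < C_P = 2/(3*π).

u(x) = -6·sin(15*π/2·x), so u'(x) = -45*π*cos(15*π*x/2).
Writing u(x) = A·sin(kπx/L) with A = -6 and k = 5, use ∫_0^L sin²(kπx/L) dx = L/2 and ∫_0^L cos²(kπx/L) dx = L/2.
u² = 36·sin²(15*π/2·x) and (u')² = 2025*π^2·cos²(15*π/2·x), and each of sin², cos² integrates to L/2 = 1/3 over (0, 2/3).
∫_0^2/3 u² dx = 12, so ||u||_L² = 2*sqrt(3).
∫_0^2/3 (u')² dx = 675*π^2, so ||u'||_L² = 15*sqrt(3)*π.
Ratio ||u||_L² / ||u'||_L² = 2/(15*π).
Sharp Poincaré constant on H^1_0(0, 2/3) is C_P = L/π = 2/(3*π), achieved by sin(3*π/2·x).
This is the k = 5 harmonic; the ratio L/(kπ) is strictly less than C_P = L/π, consistent with the sharp inequality ||u||_L² ≤ C_P ||u'||_L².


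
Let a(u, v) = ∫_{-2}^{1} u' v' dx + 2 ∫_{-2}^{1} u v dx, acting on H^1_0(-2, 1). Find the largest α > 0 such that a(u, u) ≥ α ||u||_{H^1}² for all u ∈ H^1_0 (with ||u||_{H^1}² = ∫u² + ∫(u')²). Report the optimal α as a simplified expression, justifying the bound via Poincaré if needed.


α = 1

Coercivity of a(·,·) on H^1_0(-2, 1) means a(u, u) ≥ α ||u||_{H^1}² for every u ∈ H^1_0.
The interval has length L = 3, and Poincaré/coercivity depend only on L. Here a(u, u) = ∫(u')² + (2)·∫u².
Here c = 2 ≥ 1, so a(u,u) = ∫(u')² + c∫u² ≥ ∫(u')² + ∫u² = ||u||_{H^1}², i.e. α = 1 works. No larger α is possible: a(u,u) ≥ α||u||_{H^1}² means (1−α)∫(u')² ≥ (α−c)∫u², and for the modes u_n = sin(nπ(x−x₀)/L) (x₀ the left endpoint) one has ∫u_n²/∫(u_n')² = (L/(nπ))² → 0, so a(u_n,u_n)/||u_n||_{H^1}² → 1. Hence the optimal constant is α = 1.
Therefore α = 1.


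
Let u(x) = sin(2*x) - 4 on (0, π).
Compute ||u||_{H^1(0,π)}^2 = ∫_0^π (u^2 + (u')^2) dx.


||u||_{H^1(0,π)}^2 = 37*π/2

u'(x) = 2*cos(2*x).
Expand u² and (u')² and integrate term by term on (0, π), using: for integers n ≥ 1, ∫_0^π sin²(nx) dx = ∫_0^π cos²(nx) dx = π/2; for n ≠ n', ∫_0^π sin(nx)sin(n'x) dx = ∫_0^π cos(nx)cos(n'x) dx = 0; and by product-to-sum, ∫_0^π sin(nx)cos(n'x) dx = ½∫_0^π [sin((n+n')x) + sin((n−n')x)] dx, which is 0 when n+n' is even and 2n/(n²−n'²) when n+n' is odd (it need not vanish on (0, π)). For the constant mode: ∫_0^π 1 dx = π, ∫_0^π cos(nx) dx = 0, ∫_0^π sin(nx) dx = (1−(−1)^n)/n.
  u² squared terms: (-4)²·∫1 dx = 16·π = 16*π;  (1)²·∫sin(2x)² dx = 1·π/2 = π/2.
  u² cross terms: 2·(-4)·(1)·∫1·sin(2x) dx = -8·(0) = 0.
  So ∫_0^π u² dx = 16*π + π/2 + 0 = 33*π/2.
  (u')² squared terms: (2)²·∫cos(2x)² dx = 4·π/2 = 2*π.
  So ∫_0^π (u')² dx = 2*π.
||u||_{H^1}^2 = (33*π/2) + (2*π) = 37*π/2.


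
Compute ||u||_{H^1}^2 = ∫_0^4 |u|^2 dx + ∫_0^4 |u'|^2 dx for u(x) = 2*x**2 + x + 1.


||u||_{H^1}^2 = 8056/5

The H^1 norm (squared) on an interval (0, L) is
  ||u||_{H^1}^2 = ∫_0^L u(x)^2 dx + ∫_0^L u'(x)^2 dx.
Compute u'(x) = 4*x + 1.
Then u(x)^2 = 4*x**4 + 4*x**3 + 5*x**2 + 2*x + 1 and u'(x)^2 = 16*x**2 + 8*x + 1.
Integrate each monomial from 0 to 4 using ∫_0^4 c·x^n dx = c·4^(n+1)/(n+1):
  ∫_0^4 u(x)^2 dx = ∫_0^4 (4*x^4 + 4*x^3 + 5*x^2 + 2*x + 1) dx. Term by term:
    ∫_0^4 4*x^4 dx = 4096/5;  ∫_0^4 4*x^3 dx = 256;  ∫_0^4 5*x^2 dx = 320/3;
    ∫_0^4 2*x dx = 16;  ∫_0^4 1 dx = 4.
  Sum: 4096/5 + 256 + 320/3 + 16 + 4 = 18028/15.
  ∫_0^4 u'(x)^2 dx = ∫_0^4 (16*x^2 + 8*x + 1) dx. Term by term:
    ∫_0^4 16*x^2 dx = 1024/3;  ∫_0^4 8*x dx = 64;  ∫_0^4 1 dx = 4.
  Sum: 1024/3 + 64 + 4 = 1228/3.
Adding: ||u||_{H^1}^2 = 18028/15 + 1228/3 = 8056/5.


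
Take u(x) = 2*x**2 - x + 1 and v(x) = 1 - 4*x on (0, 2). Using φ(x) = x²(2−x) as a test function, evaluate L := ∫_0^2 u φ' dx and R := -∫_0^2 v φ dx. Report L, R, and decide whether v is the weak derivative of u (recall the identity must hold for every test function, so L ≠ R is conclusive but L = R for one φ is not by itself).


LHS = -76/15, RHS = 76/15. No, v is not the weak derivative of u.

u(x) = 2*x**2 - x + 1, classical derivative u'(x) = 4*x - 1.
φ(x) = x²(2−x), so φ'(x) = x*(4 - 3*x).
Note φ(0) = φ(2) = 0, so the boundary term u·φ vanishes.
LHS = ∫_0^2 u(x) φ'(x) dx = ∫_0^2 (-6*x^4 + 11*x^3 - 7*x^2 + 4*x) dx. Term by term:
  ∫_0^2 -6*x^4 dx = -192/5;  ∫_0^2 11*x^3 dx = 44;  ∫_0^2 -7*x^2 dx = -56/3;
  ∫_0^2 4*x dx = 8.
Sum: -192/5 + 44 − 56/3 + 8 = -76/15.
So LHS = -76/15.
∫_0^2 v(x) φ(x) dx = ∫_0^2 (4*x^4 - 9*x^3 + 2*x^2) dx. Term by term:
  ∫_0^2 4*x^4 dx = 128/5;  ∫_0^2 -9*x^3 dx = -36;  ∫_0^2 2*x^2 dx = 16/3.
Sum: 128/5 − 36 + 16/3 = -76/15.
So RHS = -∫_0^2 v(x) φ(x) dx = 76/15.
LHS − RHS = -152/15 ≠ 0, so the identity fails.
(For a valid weak derivative the identity must hold for EVERY test function, in particular this one. The failure shows v is NOT the weak derivative of u.)
Correct weak derivative would be u'(x) = 4*x - 1.


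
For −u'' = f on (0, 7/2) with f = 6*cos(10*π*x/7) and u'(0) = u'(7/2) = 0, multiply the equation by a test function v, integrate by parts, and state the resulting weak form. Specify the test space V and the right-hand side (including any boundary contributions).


V = H^1(0, 7/2) (no boundary constraint on v; u is determined up to an additive constant); weak form: ∫_0^7/2 u'v' dx = ∫_0^7/2 (6*cos(10*π*x/7)) v dx for all v ∈ V.

Multiply both sides by a test function v and integrate from 0 to 7/2:
  ∫_0^7/2 −u''(x) v(x) dx = ∫_0^7/2 f(x) v(x) dx.
Integrate the LHS by parts once:
  ∫_0^7/2 −u'' v dx = −[u'(x) v(x)]_0^7/2 + ∫_0^7/2 u'(x) v'(x) dx.
Thus ∫_0^7/2 u'(x) v'(x) dx = ∫_0^7/2 f(x) v(x) dx + [u'(x) v(x)]_0^7/2.
Choose V so that boundary terms are either known or forced to vanish.
u has homogeneous Neumann: u'(0) = u'(7/2) = 0. So [u' v]_0^7/2 = 0·v(7/2) − 0·v(0) = 0 for any v; take V = H^1(0, 7/2).
Weak formulation: find u (satisfying any essential BC) such that ∫_0^7/2 u'(x) v'(x) dx = ∫_0^7/2 f v dx for all v ∈ V (homogeneous Neumann, so boundary terms vanish).
Substituting f(x) = 6*cos(10*π*x/7), the right-hand side is ∫_0^7/2 (6*cos(10*π*x/7)) v dx.
Compatibility check (pure Neumann): taking v ≡ 1 ∈ V gives 0 = ∫_0^7/2 f dx + (0) − (0), i.e. ∫_0^7/2 f dx must equal u'(0) − u'(7/2) = 0. Indeed ∫_0^7/2 (6*cos(10*π*x/7)) dx = 0, so the data are compatible. The solution is then unique only up to an additive constant (fix it e.g. by requiring ∫_0^7/2 u dx = 0).


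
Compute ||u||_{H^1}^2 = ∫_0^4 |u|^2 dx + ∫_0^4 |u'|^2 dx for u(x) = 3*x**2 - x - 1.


||u||_{H^1}^2 = 30728/15

The H^1 norm (squared) on an interval (0, L) is
  ||u||_{H^1}^2 = ∫_0^L u(x)^2 dx + ∫_0^L u'(x)^2 dx.
Compute u'(x) = 6*x - 1.
Then u(x)^2 = 9*x**4 - 6*x**3 - 5*x**2 + 2*x + 1 and u'(x)^2 = 36*x**2 - 12*x + 1.
Integrate each monomial from 0 to 4 using ∫_0^4 c·x^n dx = c·4^(n+1)/(n+1):
  ∫_0^4 u(x)^2 dx = ∫_0^4 (9*x^4 - 6*x^3 - 5*x^2 + 2*x + 1) dx. Term by term:
    ∫_0^4 9*x^4 dx = 9216/5;  ∫_0^4 -6*x^3 dx = -384;  ∫_0^4 -5*x^2 dx = -320/3;
    ∫_0^4 2*x dx = 16;  ∫_0^4 1 dx = 4.
  Sum: 9216/5 − 384 − 320/3 + 16 + 4 = 20588/15.
  ∫_0^4 u'(x)^2 dx = ∫_0^4 (36*x^2 - 12*x + 1) dx. Term by term:
    ∫_0^4 36*x^2 dx = 768;  ∫_0^4 -12*x dx = -96;  ∫_0^4 1 dx = 4.
  Sum: 768 − 96 + 4 = 676.
Adding: ||u||_{H^1}^2 = 20588/15 + 676 = 30728/15.


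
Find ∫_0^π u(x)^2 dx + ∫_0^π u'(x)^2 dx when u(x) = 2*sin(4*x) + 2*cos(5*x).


||u||_{H^1(0,π)}^2 = -1664/9 + 86*π

u'(x) = -10*sin(5*x) + 8*cos(4*x).
Expand u² and (u')² and integrate term by term on (0, π), using: for integers n ≥ 1, ∫_0^π sin²(nx) dx = ∫_0^π cos²(nx) dx = π/2; for n ≠ n', ∫_0^π sin(nx)sin(n'x) dx = ∫_0^π cos(nx)cos(n'x) dx = 0; and by product-to-sum, ∫_0^π sin(nx)cos(n'x) dx = ½∫_0^π [sin((n+n')x) + sin((n−n')x)] dx, which is 0 when n+n' is even and 2n/(n²−n'²) when n+n' is odd (it need not vanish on (0, π)).
  u² squared terms: (2)²·∫cos(5x)² dx = 4·π/2 = 2*π;  (2)²·∫sin(4x)² dx = 4·π/2 = 2*π.
  u² cross terms: 2·(2)·(2)·∫cos(5x)·sin(4x) dx = 8·(-8/9) = -64/9.
  So ∫_0^π u² dx = 2*π + 2*π − 64/9 = -64/9 + 4*π.
  (u')² squared terms: (-10)²·∫sin(5x)² dx = 100·π/2 = 50*π;  (8)²·∫cos(4x)² dx = 64·π/2 = 32*π.
  (u')² cross terms: 2·(-10)·(8)·∫sin(5x)·cos(4x) dx = -160·(10/9) = -1600/9.
  So ∫_0^π (u')² dx = 50*π + 32*π − 1600/9 = -1600/9 + 82*π.
||u||_{H^1}^2 = (-64/9 + 4*π) + (-1600/9 + 82*π) = -1664/9 + 86*π.


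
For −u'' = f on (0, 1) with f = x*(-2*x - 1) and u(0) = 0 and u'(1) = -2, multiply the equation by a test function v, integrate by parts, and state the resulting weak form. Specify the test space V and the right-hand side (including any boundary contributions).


V = {v ∈ H^1(0, 1) : v(0) = 0} (test functions vanish at x = 0 where u is specified); weak form: ∫_0^1 u'v' dx = ∫_0^1 (x*(-2*x - 1)) v dx − 2·v(1) for all v ∈ V.

Multiply both sides by a test function v and integrate from 0 to 1:
  ∫_0^1 −u''(x) v(x) dx = ∫_0^1 f(x) v(x) dx.
Integrate the LHS by parts once:
  ∫_0^1 −u'' v dx = −[u'(x) v(x)]_0^1 + ∫_0^1 u'(x) v'(x) dx.
Thus ∫_0^1 u'(x) v'(x) dx = ∫_0^1 f(x) v(x) dx + [u'(x) v(x)]_0^1.
Choose V so that boundary terms are either known or forced to vanish.
Mixed BC: u(0) = 0 (Dirichlet) and u'(1) = -2 (Neumann). Define V = {v ∈ H^1(0, 1) : v(0) = 0}. Then [u' v]_0^1 = u'(1)·v(1) − u'(0)·0 = − 2·v(1).
Weak formulation: find u (satisfying any essential BC) such that ∫_0^1 u'(x) v'(x) dx = ∫_0^1 f v dx − 2·v(1) for all v ∈ V (Dirichlet at 0 absorbed into V; Neumann datum at x = 1 contributes the boundary term).
Substituting f(x) = x*(-2*x - 1), the right-hand side is ∫_0^1 (x*(-2*x - 1)) v dx − 2·v(1).


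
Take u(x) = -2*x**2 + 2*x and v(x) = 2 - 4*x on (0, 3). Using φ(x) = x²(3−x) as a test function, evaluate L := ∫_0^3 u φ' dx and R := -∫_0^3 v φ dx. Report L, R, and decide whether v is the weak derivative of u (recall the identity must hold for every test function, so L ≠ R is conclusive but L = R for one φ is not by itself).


LHS = 351/10, RHS = 351/10. Yes, v = u' weakly.

u(x) = -2*x**2 + 2*x, classical derivative u'(x) = 2 - 4*x.
φ(x) = x²(3−x), so φ'(x) = 3*x*(2 - x).
Note φ(0) = φ(3) = 0, so the boundary term u·φ vanishes.
LHS = ∫_0^3 u(x) φ'(x) dx = ∫_0^3 (6*x^4 - 18*x^3 + 12*x^2) dx. Term by term:
  ∫_0^3 6*x^4 dx = 1458/5;  ∫_0^3 -18*x^3 dx = -729/2;  ∫_0^3 12*x^2 dx = 108.
Sum: 1458/5 − 729/2 + 108 = 351/10.
So LHS = 351/10.
∫_0^3 v(x) φ(x) dx = ∫_0^3 (4*x^4 - 14*x^3 + 6*x^2) dx. Term by term:
  ∫_0^3 4*x^4 dx = 972/5;  ∫_0^3 -14*x^3 dx = -567/2;  ∫_0^3 6*x^2 dx = 54.
Sum: 972/5 − 567/2 + 54 = -351/10.
So RHS = -∫_0^3 v(x) φ(x) dx = 351/10.
LHS = RHS, so the identity holds for this test φ.
Moreover u is smooth here and v(x) = u'(x) = 2 - 4*x pointwise, so the identity holds for every test function. Hence v is the weak derivative of u.


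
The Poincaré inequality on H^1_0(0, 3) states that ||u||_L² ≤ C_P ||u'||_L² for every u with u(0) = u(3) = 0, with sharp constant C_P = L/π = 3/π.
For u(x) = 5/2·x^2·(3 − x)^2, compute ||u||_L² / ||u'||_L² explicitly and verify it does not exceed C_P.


||u||_L² / ||u'||_L² = sqrt(3)/2 < C_P = 3/π.

u(x) = 5/2·x^2·(3 − x)^2, so u'(x) = 5*x*(x - 3)*(2*x - 3).
u(x) = 5/2·x^2·(3 − x)^2 vanishes at x = 0 and x = 3, so u ∈ H^1_0(0, 3). Differentiate via the product rule and integrate the resulting polynomials term by term.
  ∫_0^3 u² dx = ∫_0^3 (25*x^8/4 - 75*x^7 + 675*x^6/2 - 675*x^5 + 2025*x^4/4) dx. Term by term:
    ∫_0^3 25*x^8/4 dx = 54675/4;  ∫_0^3 -75*x^7 dx = -492075/8;  ∫_0^3 675*x^6/2 dx = 1476225/14;
    ∫_0^3 -675*x^5 dx = -164025/2;  ∫_0^3 2025*x^4/4 dx = 98415/4.
  Sum: 54675/4 − 492075/8 + 1476225/14 − 164025/2 + 98415/4 = 10935/56.
  ∫_0^3 (u')² dx = ∫_0^3 (100*x^6 - 900*x^5 + 2925*x^4 - 4050*x^3 + 2025*x^2) dx. Term by term:
    ∫_0^3 100*x^6 dx = 218700/7;  ∫_0^3 -900*x^5 dx = -109350;  ∫_0^3 2925*x^4 dx = 142155;
    ∫_0^3 -4050*x^3 dx = -164025/2;  ∫_0^3 2025*x^2 dx = 18225.
  Sum: 218700/7 − 109350 + 142155 − 164025/2 + 18225 = 3645/14.
∫_0^3 u² dx = 10935/56, so ||u||_L² = 27*sqrt(210)/28.
∫_0^3 (u')² dx = 3645/14, so ||u'||_L² = 27*sqrt(70)/14.
Ratio ||u||_L² / ||u'||_L² = sqrt(3)/2.
Sharp Poincaré constant on H^1_0(0, 3) is C_P = L/π = 3/π, achieved by sin(π/3·x).
A polynomial bump cannot attain the sharp Poincaré constant (only the first sine eigenfunction does), so the ratio is strictly less than C_P, consistent with ||u||_L² ≤ C_P ||u'||_L².


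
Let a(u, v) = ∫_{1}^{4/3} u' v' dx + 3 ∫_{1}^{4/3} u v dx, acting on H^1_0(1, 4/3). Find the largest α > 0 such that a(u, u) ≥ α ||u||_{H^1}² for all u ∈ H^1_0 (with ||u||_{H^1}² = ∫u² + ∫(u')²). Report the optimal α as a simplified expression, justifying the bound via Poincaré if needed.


α = 1

Coercivity of a(·,·) on H^1_0(1, 4/3) means a(u, u) ≥ α ||u||_{H^1}² for every u ∈ H^1_0.
The interval has length L = 1/3, and Poincaré/coercivity depend only on L. Here a(u, u) = ∫(u')² + (3)·∫u².
Here c = 3 ≥ 1, so a(u,u) = ∫(u')² + c∫u² ≥ ∫(u')² + ∫u² = ||u||_{H^1}², i.e. α = 1 works. No larger α is possible: a(u,u) ≥ α||u||_{H^1}² means (1−α)∫(u')² ≥ (α−c)∫u², and for the modes u_n = sin(nπ(x−x₀)/L) (x₀ the left endpoint) one has ∫u_n²/∫(u_n')² = (L/(nπ))² → 0, so a(u_n,u_n)/||u_n||_{H^1}² → 1. Hence the optimal constant is α = 1.
Therefore α = 1.


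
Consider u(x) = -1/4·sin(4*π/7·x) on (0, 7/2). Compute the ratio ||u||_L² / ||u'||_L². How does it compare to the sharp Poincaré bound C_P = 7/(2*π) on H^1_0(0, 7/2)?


||u||_L² / ||u'||_L² = 7/(4*π) < C_P = 7/(2*π).

u(x) = -1/4·sin(4*π/7·x), so u'(x) = -π*cos(4*π*x/7)/7.
Writing u(x) = A·sin(kπx/L) with A = -1/4 and k = 2, use ∫_0^L sin²(kπx/L) dx = L/2 and ∫_0^L cos²(kπx/L) dx = L/2.
u² = 1/16·sin²(4*π/7·x) and (u')² = π^2/49·cos²(4*π/7·x), and each of sin², cos² integrates to L/2 = 7/4 over (0, 7/2).
∫_0^7/2 u² dx = 7/64, so ||u||_L² = sqrt(7)/8.
∫_0^7/2 (u')² dx = π^2/28, so ||u'||_L² = sqrt(7)*π/14.
Ratio ||u||_L² / ||u'||_L² = 7/(4*π).
Sharp Poincaré constant on H^1_0(0, 7/2) is C_P = L/π = 7/(2*π), achieved by sin(2*π/7·x).
This is the k = 2 harmonic; the ratio L/(kπ) is strictly less than C_P = L/π, consistent with the sharp inequality ||u||_L² ≤ C_P ||u'||_L².


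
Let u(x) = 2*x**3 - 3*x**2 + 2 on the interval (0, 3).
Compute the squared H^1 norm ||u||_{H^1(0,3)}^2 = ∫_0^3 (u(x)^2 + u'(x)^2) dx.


||u||_{H^1}^2 = 6375/7

The H^1 norm (squared) on an interval (0, L) is
  ||u||_{H^1}^2 = ∫_0^L u(x)^2 dx + ∫_0^L u'(x)^2 dx.
Compute u'(x) = 6*x**2 - 6*x.
Then u(x)^2 = 4*x**6 - 12*x**5 + 9*x**4 + 8*x**3 - 12*x**2 + 4 and u'(x)^2 = 36*x**4 - 72*x**3 + 36*x**2.
Integrate each monomial from 0 to 3 using ∫_0^3 c·x^n dx = c·3^(n+1)/(n+1):
  ∫_0^3 u(x)^2 dx = ∫_0^3 (4*x^6 - 12*x^5 + 9*x^4 + 8*x^3 - 12*x^2 + 4) dx. Term by term:
    ∫_0^3 4*x^6 dx = 8748/7;  ∫_0^3 -12*x^5 dx = -1458;  ∫_0^3 9*x^4 dx = 2187/5;
    ∫_0^3 8*x^3 dx = 162;  ∫_0^3 -12*x^2 dx = -108;  ∫_0^3 4 dx = 12.
  Sum: 8748/7 − 1458 + 2187/5 + 162 − 108 + 12 = 10329/35.
  ∫_0^3 u'(x)^2 dx = ∫_0^3 (36*x^4 - 72*x^3 + 36*x^2) dx. Term by term:
    ∫_0^3 36*x^4 dx = 8748/5;  ∫_0^3 -72*x^3 dx = -1458;  ∫_0^3 36*x^2 dx = 324.
  Sum: 8748/5 − 1458 + 324 = 3078/5.
Adding: ||u||_{H^1}^2 = 10329/35 + 3078/5 = 6375/7.


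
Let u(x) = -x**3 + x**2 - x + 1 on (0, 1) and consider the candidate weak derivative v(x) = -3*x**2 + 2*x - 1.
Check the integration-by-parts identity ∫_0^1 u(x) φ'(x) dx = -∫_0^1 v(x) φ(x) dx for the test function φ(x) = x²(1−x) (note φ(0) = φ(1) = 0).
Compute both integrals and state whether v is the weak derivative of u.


LHS = 1/12, RHS = 1/12. Yes, v = u' weakly.

u(x) = -x**3 + x**2 - x + 1, classical derivative u'(x) = -3*x**2 + 2*x - 1.
φ(x) = x²(1−x), so φ'(x) = x*(2 - 3*x).
Note φ(0) = φ(1) = 0, so the boundary term u·φ vanishes.
LHS = ∫_0^1 u(x) φ'(x) dx = ∫_0^1 (3*x^5 - 5*x^4 + 5*x^3 - 5*x^2 + 2*x) dx. Term by term:
  ∫_0^1 3*x^5 dx = 1/2;  ∫_0^1 -5*x^4 dx = -1;  ∫_0^1 5*x^3 dx = 5/4;
  ∫_0^1 -5*x^2 dx = -5/3;  ∫_0^1 2*x dx = 1.
Sum: 1/2 − 1 + 5/4 − 5/3 + 1 = 1/12.
So LHS = 1/12.
∫_0^1 v(x) φ(x) dx = ∫_0^1 (3*x^5 - 5*x^4 + 3*x^3 - x^2) dx. Term by term:
  ∫_0^1 3*x^5 dx = 1/2;  ∫_0^1 -5*x^4 dx = -1;  ∫_0^1 3*x^3 dx = 3/4;
  ∫_0^1 -x^2 dx = -1/3.
Sum: 1/2 − 1 + 3/4 − 1/3 = -1/12.
So RHS = -∫_0^1 v(x) φ(x) dx = 1/12.
LHS = RHS, so the identity holds for this test φ.
Moreover u is smooth here and v(x) = u'(x) = -3*x**2 + 2*x - 1 pointwise, so the identity holds for every test function. Hence v is the weak derivative of u.


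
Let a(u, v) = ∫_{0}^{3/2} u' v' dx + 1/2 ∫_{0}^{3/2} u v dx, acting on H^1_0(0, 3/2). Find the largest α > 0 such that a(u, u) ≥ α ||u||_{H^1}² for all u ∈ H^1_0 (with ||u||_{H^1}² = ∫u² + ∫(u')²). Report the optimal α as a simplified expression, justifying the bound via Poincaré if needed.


α = (9 + 8*π^2)/(2*(9 + 4*π^2))

Coercivity of a(·,·) on H^1_0(0, 3/2) means a(u, u) ≥ α ||u||_{H^1}² for every u ∈ H^1_0.
The interval has length L = 3/2, and Poincaré/coercivity depend only on L. Here a(u, u) = ∫(u')² + (1/2)·∫u².
Here 0 < c = 1/2 < 1. The condition a(u,u) ≥ α||u||_{H^1}² reads (1−α)∫(u')² ≥ (α−c)∫u². Any admissible α is ≤ 1 (rapidly oscillating u have ∫u²/∫(u')² → 0), and α = 1 would force 0 ≥ (1−c)∫u², impossible since c < 1; so 1−α > 0. By the sharp Poincaré inequality on H^1_0 of an interval of length L, ∫(u')² ≥ (π/L)²∫u² with equality for the first sine mode sin(π(x−x₀)/L) (x₀ the left endpoint), so the inequality holds for all u iff (1−α)(π/L)² ≥ α − c, i.e. α ≤ ((π/L)² + c)/((π/L)² + 1) = (1 + c(L/π)²)/(1 + (L/π)²). With (π/L)² = 4*π^2/9 and c = 1/2, the largest admissible constant is α = ((π/L)² + c)/((π/L)² + 1).
Simplifying, α = (9 + 8*π^2)/(2*(9 + 4*π^2)).


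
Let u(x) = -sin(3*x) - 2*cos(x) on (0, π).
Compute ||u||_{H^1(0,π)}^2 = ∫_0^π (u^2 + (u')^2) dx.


||u||_{H^1(0,π)}^2 = 9*π

u'(x) = 2*sin(x) - 3*cos(3*x).
Expand u² and (u')² and integrate term by term on (0, π), using: for integers n ≥ 1, ∫_0^π sin²(nx) dx = ∫_0^π cos²(nx) dx = π/2; for n ≠ n', ∫_0^π sin(nx)sin(n'x) dx = ∫_0^π cos(nx)cos(n'x) dx = 0; and by product-to-sum, ∫_0^π sin(nx)cos(n'x) dx = ½∫_0^π [sin((n+n')x) + sin((n−n')x)] dx, which is 0 when n+n' is even and 2n/(n²−n'²) when n+n' is odd (it need not vanish on (0, π)).
  u² squared terms: (-1)²·∫sin(3x)² dx = 1·π/2 = π/2;  (-2)²·∫cos(x)² dx = 4·π/2 = 2*π.
  u² cross terms: 2·(-1)·(-2)·∫sin(3x)·cos(x) dx = 4·(0) = 0.
  So ∫_0^π u² dx = π/2 + 2*π + 0 = 5*π/2.
  (u')² squared terms: (-3)²·∫cos(3x)² dx = 9·π/2 = 9*π/2;  (2)²·∫sin(x)² dx = 4·π/2 = 2*π.
  (u')² cross terms: 2·(-3)·(2)·∫cos(3x)·sin(x) dx = -12·(0) = 0.
  So ∫_0^π (u')² dx = 9*π/2 + 2*π + 0 = 13*π/2.
||u||_{H^1}^2 = (5*π/2) + (13*π/2) = 9*π.


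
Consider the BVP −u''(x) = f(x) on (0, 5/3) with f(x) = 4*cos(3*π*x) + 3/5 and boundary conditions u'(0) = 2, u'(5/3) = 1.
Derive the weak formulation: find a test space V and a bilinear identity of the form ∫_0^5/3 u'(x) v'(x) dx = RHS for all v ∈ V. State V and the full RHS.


V = H^1(0, 5/3) (v unrestricted at boundary; u is determined up to an additive constant); weak form: ∫_0^5/3 u'v' dx = ∫_0^5/3 (4*cos(3*π*x) + 3/5) v dx + v(5/3) − 2·v(0) for all v ∈ V.

Multiply both sides by a test function v and integrate from 0 to 5/3:
  ∫_0^5/3 −u''(x) v(x) dx = ∫_0^5/3 f(x) v(x) dx.
Integrate the LHS by parts once:
  ∫_0^5/3 −u'' v dx = −[u'(x) v(x)]_0^5/3 + ∫_0^5/3 u'(x) v'(x) dx.
Thus ∫_0^5/3 u'(x) v'(x) dx = ∫_0^5/3 f(x) v(x) dx + [u'(x) v(x)]_0^5/3.
Choose V so that boundary terms are either known or forced to vanish.
u has inhomogeneous Neumann u'(0) = 2, u'(5/3) = 1. [u' v]_0^5/3 = (1)·v(5/3) − (2)·v(0) = v(5/3) − 2·v(0). Take V = H^1(0, 5/3); boundary term becomes part of RHS.
Weak formulation: find u (satisfying any essential BC) such that ∫_0^5/3 u'(x) v'(x) dx = ∫_0^5/3 f v dx + v(5/3) − 2·v(0) for all v ∈ V (Neumann data are natural BCs: they enter the RHS as boundary terms).
Substituting f(x) = 4*cos(3*π*x) + 3/5, the right-hand side is ∫_0^5/3 (4*cos(3*π*x) + 3/5) v dx + v(5/3) − 2·v(0).
Compatibility check (pure Neumann): taking v ≡ 1 ∈ V gives 0 = ∫_0^5/3 f dx + (1) − (2), i.e. ∫_0^5/3 f dx must equal u'(0) − u'(5/3) = 1. Indeed ∫_0^5/3 (4*cos(3*π*x) + 3/5) dx = 1, so the data are compatible. The solution is then unique only up to an additive constant (fix it e.g. by requiring ∫_0^5/3 u dx = 0).


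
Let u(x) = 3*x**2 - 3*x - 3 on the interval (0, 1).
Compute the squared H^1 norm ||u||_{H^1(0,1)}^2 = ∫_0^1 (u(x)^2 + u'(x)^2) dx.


||u||_{H^1}^2 = 153/10

The H^1 norm (squared) on an interval (0, L) is
  ||u||_{H^1}^2 = ∫_0^L u(x)^2 dx + ∫_0^L u'(x)^2 dx.
Compute u'(x) = 6*x - 3.
Then u(x)^2 = 9*x**4 - 18*x**3 - 9*x**2 + 18*x + 9 and u'(x)^2 = 36*x**2 - 36*x + 9.
Integrate each monomial from 0 to 1 using ∫_0^1 c·x^n dx = c·1^(n+1)/(n+1):
  ∫_0^1 u(x)^2 dx = ∫_0^1 (9*x^4 - 18*x^3 - 9*x^2 + 18*x + 9) dx. Term by term:
    ∫_0^1 9*x^4 dx = 9/5;  ∫_0^1 -18*x^3 dx = -9/2;  ∫_0^1 -9*x^2 dx = -3;
    ∫_0^1 18*x dx = 9;  ∫_0^1 9 dx = 9.
  Sum: 9/5 − 9/2 − 3 + 9 + 9 = 123/10.
  ∫_0^1 u'(x)^2 dx = ∫_0^1 (36*x^2 - 36*x + 9) dx. Term by term:
    ∫_0^1 36*x^2 dx = 12;  ∫_0^1 -36*x dx = -18;  ∫_0^1 9 dx = 9.
  Sum: 12 − 18 + 9 = 3.
Adding: ||u||_{H^1}^2 = 123/10 + 3 = 153/10.


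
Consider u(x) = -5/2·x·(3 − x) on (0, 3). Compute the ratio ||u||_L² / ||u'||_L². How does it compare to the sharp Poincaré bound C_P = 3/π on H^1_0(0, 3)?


||u||_L² / ||u'||_L² = 3*sqrt(10)/10 < C_P = 3/π.

u(x) = -5/2·x·(3 − x), so u'(x) = 5*x - 15/2.
u(x) = -5/2·x·(3 − x) vanishes at x = 0 and x = 3, so u ∈ H^1_0(0, 3). Differentiate via the product rule and integrate the resulting polynomials term by term.
  ∫_0^3 u² dx = ∫_0^3 (25*x^4/4 - 75*x^3/2 + 225*x^2/4) dx. Term by term:
    ∫_0^3 25*x^4/4 dx = 1215/4;  ∫_0^3 -75*x^3/2 dx = -6075/8;  ∫_0^3 225*x^2/4 dx = 2025/4.
  Sum: 1215/4 − 6075/8 + 2025/4 = 405/8.
  ∫_0^3 (u')² dx = ∫_0^3 (25*x^2 - 75*x + 225/4) dx. Term by term:
    ∫_0^3 25*x^2 dx = 225;  ∫_0^3 -75*x dx = -675/2;  ∫_0^3 225/4 dx = 675/4.
  Sum: 225 − 675/2 + 675/4 = 225/4.
∫_0^3 u² dx = 405/8, so ||u||_L² = 9*sqrt(10)/4.
∫_0^3 (u')² dx = 225/4, so ||u'||_L² = 15/2.
Ratio ||u||_L² / ||u'||_L² = 3*sqrt(10)/10.
Sharp Poincaré constant on H^1_0(0, 3) is C_P = L/π = 3/π, achieved by sin(π/3·x).
A polynomial bump cannot attain the sharp Poincaré constant (only the first sine eigenfunction does), so the ratio is strictly less than C_P, consistent with ||u||_L² ≤ C_P ||u'||_L².


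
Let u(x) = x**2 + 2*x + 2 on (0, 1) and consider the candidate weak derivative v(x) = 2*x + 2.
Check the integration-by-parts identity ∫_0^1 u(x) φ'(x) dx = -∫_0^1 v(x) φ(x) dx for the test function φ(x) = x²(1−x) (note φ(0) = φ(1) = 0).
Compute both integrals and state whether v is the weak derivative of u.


LHS = -4/15, RHS = -4/15. Yes, v = u' weakly.

u(x) = x**2 + 2*x + 2, classical derivative u'(x) = 2*x + 2.
φ(x) = x²(1−x), so φ'(x) = x*(2 - 3*x).
Note φ(0) = φ(1) = 0, so the boundary term u·φ vanishes.
LHS = ∫_0^1 u(x) φ'(x) dx = ∫_0^1 (-3*x^4 - 4*x^3 - 2*x^2 + 4*x) dx. Term by term:
  ∫_0^1 -3*x^4 dx = -3/5;  ∫_0^1 -4*x^3 dx = -1;  ∫_0^1 -2*x^2 dx = -2/3;
  ∫_0^1 4*x dx = 2.
Sum: -3/5 − 1 − 2/3 + 2 = -4/15.
So LHS = -4/15.
∫_0^1 v(x) φ(x) dx = ∫_0^1 (-2*x^4 + 2*x^2) dx. Term by term:
  ∫_0^1 -2*x^4 dx = -2/5;  ∫_0^1 2*x^2 dx = 2/3.
Sum: -2/5 + 2/3 = 4/15.
So RHS = -∫_0^1 v(x) φ(x) dx = -4/15.
LHS = RHS, so the identity holds for this test φ.
Moreover u is smooth here and v(x) = u'(x) = 2*x + 2 pointwise, so the identity holds for every test function. Hence v is the weak derivative of u.


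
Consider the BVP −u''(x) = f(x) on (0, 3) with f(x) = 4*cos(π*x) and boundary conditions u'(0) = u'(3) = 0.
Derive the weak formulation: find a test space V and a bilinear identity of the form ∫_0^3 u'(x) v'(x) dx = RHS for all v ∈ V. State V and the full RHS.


V = H^1(0, 3) (no boundary constraint on v; u is determined up to an additive constant); weak form: ∫_0^3 u'v' dx = ∫_0^3 (4*cos(π*x)) v dx for all v ∈ V.

Multiply both sides by a test function v and integrate from 0 to 3:
  ∫_0^3 −u''(x) v(x) dx = ∫_0^3 f(x) v(x) dx.
Integrate the LHS by parts once:
  ∫_0^3 −u'' v dx = −[u'(x) v(x)]_0^3 + ∫_0^3 u'(x) v'(x) dx.
Thus ∫_0^3 u'(x) v'(x) dx = ∫_0^3 f(x) v(x) dx + [u'(x) v(x)]_0^3.
Choose V so that boundary terms are either known or forced to vanish.
u has homogeneous Neumann: u'(0) = u'(3) = 0. So [u' v]_0^3 = 0·v(3) − 0·v(0) = 0 for any v; take V = H^1(0, 3).
Weak formulation: find u (satisfying any essential BC) such that ∫_0^3 u'(x) v'(x) dx = ∫_0^3 f v dx for all v ∈ V (homogeneous Neumann, so boundary terms vanish).
Substituting f(x) = 4*cos(π*x), the right-hand side is ∫_0^3 (4*cos(π*x)) v dx.
Compatibility check (pure Neumann): taking v ≡ 1 ∈ V gives 0 = ∫_0^3 f dx + (0) − (0), i.e. ∫_0^3 f dx must equal u'(0) − u'(3) = 0. Indeed ∫_0^3 (4*cos(π*x)) dx = 0, so the data are compatible. The solution is then unique only up to an additive constant (fix it e.g. by requiring ∫_0^3 u dx = 0).


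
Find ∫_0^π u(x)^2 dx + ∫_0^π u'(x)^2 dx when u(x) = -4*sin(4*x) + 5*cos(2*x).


||u||_{H^1(0,π)}^2 = 397*π/2

u'(x) = -10*sin(2*x) - 16*cos(4*x).
Expand u² and (u')² and integrate term by term on (0, π), using: for integers n ≥ 1, ∫_0^π sin²(nx) dx = ∫_0^π cos²(nx) dx = π/2; for n ≠ n', ∫_0^π sin(nx)sin(n'x) dx = ∫_0^π cos(nx)cos(n'x) dx = 0; and by product-to-sum, ∫_0^π sin(nx)cos(n'x) dx = ½∫_0^π [sin((n+n')x) + sin((n−n')x)] dx, which is 0 when n+n' is even and 2n/(n²−n'²) when n+n' is odd (it need not vanish on (0, π)).
  u² squared terms: (-4)²·∫sin(4x)² dx = 16·π/2 = 8*π;  (5)²·∫cos(2x)² dx = 25·π/2 = 25*π/2.
  u² cross terms: 2·(-4)·(5)·∫sin(4x)·cos(2x) dx = -40·(0) = 0.
  So ∫_0^π u² dx = 8*π + 25*π/2 + 0 = 41*π/2.
  (u')² squared terms: (-16)²·∫cos(4x)² dx = 256·π/2 = 128*π;  (-10)²·∫sin(2x)² dx = 100·π/2 = 50*π.
  (u')² cross terms: 2·(-16)·(-10)·∫cos(4x)·sin(2x) dx = 320·(0) = 0.
  So ∫_0^π (u')² dx = 128*π + 50*π + 0 = 178*π.
||u||_{H^1}^2 = (41*π/2) + (178*π) = 397*π/2.


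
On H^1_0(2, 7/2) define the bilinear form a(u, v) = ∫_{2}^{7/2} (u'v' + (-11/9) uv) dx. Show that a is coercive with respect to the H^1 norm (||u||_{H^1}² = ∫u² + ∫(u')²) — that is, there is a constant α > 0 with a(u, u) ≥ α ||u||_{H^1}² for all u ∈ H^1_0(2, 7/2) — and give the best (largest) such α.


α = (-11 + 4*π^2)/(9 + 4*π^2)

Coercivity of a(·,·) on H^1_0(2, 7/2) means a(u, u) ≥ α ||u||_{H^1}² for every u ∈ H^1_0.
The interval has length L = 3/2, and Poincaré/coercivity depend only on L. Here a(u, u) = ∫(u')² + (-11/9)·∫u².
Here c = -11/9 < 0 with |c| < (π/L)² = 4*π^2/9, so coercivity still holds. The condition a(u,u) ≥ α||u||_{H^1}² reads (1−α)∫(u')² ≥ (α−c)∫u². Any admissible α is ≤ 1 (rapidly oscillating u have ∫u²/∫(u')² → 0), and α = 1 would force 0 ≥ (1−c)∫u², impossible since c < 1; so 1−α > 0. By the sharp Poincaré inequality on H^1_0 of an interval of length L, ∫(u')² ≥ (π/L)²∫u² with equality for the first sine mode sin(π(x−x₀)/L) (x₀ the left endpoint), so the inequality holds for all u iff (1−α)(π/L)² ≥ α − c, i.e. α ≤ ((π/L)² + c)/((π/L)² + 1) = (1 + c(L/π)²)/(1 + (L/π)²). (Direct route, valid since c ≤ 0: Poincaré gives c∫u² ≥ c(L/π)²∫(u')², so a(u,u) ≥ (1 + c(L/π)²)∫(u')², while ||u||_{H^1}² ≤ (1 + (L/π)²)∫(u')²; dividing yields the same α.) With (π/L)² = 4*π^2/9 and c = -11/9, the largest admissible constant is α = ((π/L)² + c)/((π/L)² + 1).
Simplifying, α = (-11 + 4*π^2)/(9 + 4*π^2).


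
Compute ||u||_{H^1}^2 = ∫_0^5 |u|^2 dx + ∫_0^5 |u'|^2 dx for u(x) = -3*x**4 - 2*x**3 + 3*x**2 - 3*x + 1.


||u||_{H^1}^2 = 30255175/7

The H^1 norm (squared) on an interval (0, L) is
  ||u||_{H^1}^2 = ∫_0^L u(x)^2 dx + ∫_0^L u'(x)^2 dx.
Compute u'(x) = -12*x**3 - 6*x**2 + 6*x - 3.
Then u(x)^2 = 9*x**8 + 12*x**7 - 14*x**6 + 6*x**5 + 15*x**4 - 22*x**3 + 15*x**2 - 6*x + 1 and u'(x)^2 = 144*x**6 + 144*x**5 - 108*x**4 + 72*x**2 - 36*x + 9.
Integrate each monomial from 0 to 5 using ∫_0^5 c·x^n dx = c·5^(n+1)/(n+1):
  ∫_0^5 u(x)^2 dx = ∫_0^5 (9*x^8 + 12*x^7 - 14*x^6 + 6*x^5 + 15*x^4 - 22*x^3 + 15*x^2 - 6*x + 1) dx. Term by term:
    ∫_0^5 9*x^8 dx = 1953125;  ∫_0^5 12*x^7 dx = 1171875/2;  ∫_0^5 -14*x^6 dx = -156250;
    ∫_0^5 6*x^5 dx = 15625;  ∫_0^5 15*x^4 dx = 9375;  ∫_0^5 -22*x^3 dx = -6875/2;
    ∫_0^5 15*x^2 dx = 625;  ∫_0^5 -6*x dx = -75;  ∫_0^5 1 dx = 5.
  Sum: 1953125 + 1171875/2 − 156250 + 15625 + 9375 − 6875/2 + 625 − 75 + 5 = 2404930.
  ∫_0^5 u'(x)^2 dx = ∫_0^5 (144*x^6 + 144*x^5 - 108*x^4 + 72*x^2 - 36*x + 9) dx. Term by term:
    ∫_0^5 144*x^6 dx = 11250000/7;  ∫_0^5 144*x^5 dx = 375000;  ∫_0^5 -108*x^4 dx = -67500;
    ∫_0^5 72*x^2 dx = 3000;  ∫_0^5 -36*x dx = -450;  ∫_0^5 9 dx = 45.
  Sum: 11250000/7 + 375000 − 67500 + 3000 − 450 + 45 = 13420665/7.
Adding: ||u||_{H^1}^2 = 2404930 + 13420665/7 = 30255175/7.


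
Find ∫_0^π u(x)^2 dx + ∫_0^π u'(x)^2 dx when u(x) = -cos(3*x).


||u||_{H^1(0,π)}^2 = 5*π

u'(x) = 3*sin(3*x).
Expand u² and (u')² and integrate term by term on (0, π), using: for integers n ≥ 1, ∫_0^π sin²(nx) dx = ∫_0^π cos²(nx) dx = π/2; for n ≠ n', ∫_0^π sin(nx)sin(n'x) dx = ∫_0^π cos(nx)cos(n'x) dx = 0; and by product-to-sum, ∫_0^π sin(nx)cos(n'x) dx = ½∫_0^π [sin((n+n')x) + sin((n−n')x)] dx, which is 0 when n+n' is even and 2n/(n²−n'²) when n+n' is odd (it need not vanish on (0, π)).
  u² squared terms: (-1)²·∫cos(3x)² dx = 1·π/2 = π/2.
  So ∫_0^π u² dx = π/2.
  (u')² squared terms: (3)²·∫sin(3x)² dx = 9·π/2 = 9*π/2.
  So ∫_0^π (u')² dx = 9*π/2.
||u||_{H^1}^2 = (π/2) + (9*π/2) = 5*π.


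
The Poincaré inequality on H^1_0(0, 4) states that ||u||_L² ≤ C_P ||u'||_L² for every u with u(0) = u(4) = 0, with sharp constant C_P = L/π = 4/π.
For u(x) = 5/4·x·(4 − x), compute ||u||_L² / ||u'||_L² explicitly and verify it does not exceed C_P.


||u||_L² / ||u'||_L² = 2*sqrt(10)/5 < C_P = 4/π.

u(x) = 5/4·x·(4 − x), so u'(x) = 5 - 5*x/2.
u(x) = 5/4·x·(4 − x) vanishes at x = 0 and x = 4, so u ∈ H^1_0(0, 4). Differentiate via the product rule and integrate the resulting polynomials term by term.
  ∫_0^4 u² dx = ∫_0^4 (25*x^4/16 - 25*x^3/2 + 25*x^2) dx. Term by term:
    ∫_0^4 25*x^4/16 dx = 320;  ∫_0^4 -25*x^3/2 dx = -800;  ∫_0^4 25*x^2 dx = 1600/3.
  Sum: 320 − 800 + 1600/3 = 160/3.
  ∫_0^4 (u')² dx = ∫_0^4 (25*x^2/4 - 25*x + 25) dx. Term by term:
    ∫_0^4 25*x^2/4 dx = 400/3;  ∫_0^4 -25*x dx = -200;  ∫_0^4 25 dx = 100.
  Sum: 400/3 − 200 + 100 = 100/3.
∫_0^4 u² dx = 160/3, so ||u||_L² = 4*sqrt(30)/3.
∫_0^4 (u')² dx = 100/3, so ||u'||_L² = 10*sqrt(3)/3.
Ratio ||u||_L² / ||u'||_L² = 2*sqrt(10)/5.
Sharp Poincaré constant on H^1_0(0, 4) is C_P = L/π = 4/π, achieved by sin(π/4·x).
A polynomial bump cannot attain the sharp Poincaré constant (only the first sine eigenfunction does), so the ratio is strictly less than C_P, consistent with ||u||_L² ≤ C_P ||u'||_L².


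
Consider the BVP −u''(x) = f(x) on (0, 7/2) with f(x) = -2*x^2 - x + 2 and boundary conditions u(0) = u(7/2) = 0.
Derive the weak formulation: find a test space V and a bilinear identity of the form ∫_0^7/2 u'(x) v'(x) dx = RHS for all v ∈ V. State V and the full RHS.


V = H^1_0(0, 7/2) (so v(0) = v(7/2) = 0); weak form: ∫_0^7/2 u'v' dx = ∫_0^7/2 (-2*x^2 - x + 2) v dx for all v ∈ V.

Multiply both sides by a test function v and integrate from 0 to 7/2:
  ∫_0^7/2 −u''(x) v(x) dx = ∫_0^7/2 f(x) v(x) dx.
Integrate the LHS by parts once:
  ∫_0^7/2 −u'' v dx = −[u'(x) v(x)]_0^7/2 + ∫_0^7/2 u'(x) v'(x) dx.
Thus ∫_0^7/2 u'(x) v'(x) dx = ∫_0^7/2 f(x) v(x) dx + [u'(x) v(x)]_0^7/2.
Choose V so that boundary terms are either known or forced to vanish.
u is Dirichlet: u(0) = u(7/2) = 0. Let V = H^1_0(0, 7/2); then v(0) = v(7/2) = 0, and [u' v]_0^7/2 = 0.
Weak formulation: find u (satisfying any essential BC) such that ∫_0^7/2 u'(x) v'(x) dx = ∫_0^7/2 f v dx for all v ∈ V.
Substituting f(x) = -2*x^2 - x + 2, the right-hand side is ∫_0^7/2 (-2*x^2 - x + 2) v dx.


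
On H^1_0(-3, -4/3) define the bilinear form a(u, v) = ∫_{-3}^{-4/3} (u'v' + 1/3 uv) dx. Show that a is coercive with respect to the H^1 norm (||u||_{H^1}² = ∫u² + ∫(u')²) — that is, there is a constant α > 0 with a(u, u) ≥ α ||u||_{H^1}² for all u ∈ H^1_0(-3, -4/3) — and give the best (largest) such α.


α = (25 + 27*π^2)/(3*(25 + 9*π^2))

Coercivity of a(·,·) on H^1_0(-3, -4/3) means a(u, u) ≥ α ||u||_{H^1}² for every u ∈ H^1_0.
The interval has length L = 5/3, and Poincaré/coercivity depend only on L. Here a(u, u) = ∫(u')² + (1/3)·∫u².
Here 0 < c = 1/3 < 1. The condition a(u,u) ≥ α||u||_{H^1}² reads (1−α)∫(u')² ≥ (α−c)∫u². Any admissible α is ≤ 1 (rapidly oscillating u have ∫u²/∫(u')² → 0), and α = 1 would force 0 ≥ (1−c)∫u², impossible since c < 1; so 1−α > 0. By the sharp Poincaré inequality on H^1_0 of an interval of length L, ∫(u')² ≥ (π/L)²∫u² with equality for the first sine mode sin(π(x−x₀)/L) (x₀ the left endpoint), so the inequality holds for all u iff (1−α)(π/L)² ≥ α − c, i.e. α ≤ ((π/L)² + c)/((π/L)² + 1) = (1 + c(L/π)²)/(1 + (L/π)²). With (π/L)² = 9*π^2/25 and c = 1/3, the largest admissible constant is α = ((π/L)² + c)/((π/L)² + 1).
Simplifying, α = (25 + 27*π^2)/(3*(25 + 9*π^2)).


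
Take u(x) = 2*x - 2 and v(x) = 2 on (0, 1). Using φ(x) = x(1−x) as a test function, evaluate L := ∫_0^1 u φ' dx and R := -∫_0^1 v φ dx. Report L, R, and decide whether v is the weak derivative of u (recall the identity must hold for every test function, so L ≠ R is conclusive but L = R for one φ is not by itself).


LHS = -1/3, RHS = -1/3. Yes, v = u' weakly.

u(x) = 2*x - 2, classical derivative u'(x) = 2.
φ(x) = x(1−x), so φ'(x) = 1 - 2*x.
Note φ(0) = φ(1) = 0, so the boundary term u·φ vanishes.
LHS = ∫_0^1 u(x) φ'(x) dx = ∫_0^1 (-4*x^2 + 6*x - 2) dx. Term by term:
  ∫_0^1 -4*x^2 dx = -4/3;  ∫_0^1 6*x dx = 3;  ∫_0^1 -2 dx = -2.
Sum: -4/3 + 3 − 2 = -1/3.
So LHS = -1/3.
∫_0^1 v(x) φ(x) dx = ∫_0^1 (-2*x^2 + 2*x) dx. Term by term:
  ∫_0^1 -2*x^2 dx = -2/3;  ∫_0^1 2*x dx = 1.
Sum: -2/3 + 1 = 1/3.
So RHS = -∫_0^1 v(x) φ(x) dx = -1/3.
LHS = RHS, so the identity holds for this test φ.
Moreover u is smooth here and v(x) = u'(x) = 2 pointwise, so the identity holds for every test function. Hence v is the weak derivative of u.


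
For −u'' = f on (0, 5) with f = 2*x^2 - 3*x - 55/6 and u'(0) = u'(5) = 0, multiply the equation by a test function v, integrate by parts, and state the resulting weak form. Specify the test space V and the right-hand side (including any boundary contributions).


V = H^1(0, 5) (no boundary constraint on v; u is determined up to an additive constant); weak form: ∫_0^5 u'v' dx = ∫_0^5 (2*x^2 - 3*x - 55/6) v dx for all v ∈ V.

Multiply both sides by a test function v and integrate from 0 to 5:
  ∫_0^5 −u''(x) v(x) dx = ∫_0^5 f(x) v(x) dx.
Integrate the LHS by parts once:
  ∫_0^5 −u'' v dx = −[u'(x) v(x)]_0^5 + ∫_0^5 u'(x) v'(x) dx.
Thus ∫_0^5 u'(x) v'(x) dx = ∫_0^5 f(x) v(x) dx + [u'(x) v(x)]_0^5.
Choose V so that boundary terms are either known or forced to vanish.
u has homogeneous Neumann: u'(0) = u'(5) = 0. So [u' v]_0^5 = 0·v(5) − 0·v(0) = 0 for any v; take V = H^1(0, 5).
Weak formulation: find u (satisfying any essential BC) such that ∫_0^5 u'(x) v'(x) dx = ∫_0^5 f v dx for all v ∈ V (homogeneous Neumann, so boundary terms vanish).
Substituting f(x) = 2*x^2 - 3*x - 55/6, the right-hand side is ∫_0^5 (2*x^2 - 3*x - 55/6) v dx.
Compatibility check (pure Neumann): taking v ≡ 1 ∈ V gives 0 = ∫_0^5 f dx + (0) − (0), i.e. ∫_0^5 f dx must equal u'(0) − u'(5) = 0. Indeed ∫_0^5 (2*x^2 - 3*x - 55/6) dx = 0, so the data are compatible. The solution is then unique only up to an additive constant (fix it e.g. by requiring ∫_0^5 u dx = 0).


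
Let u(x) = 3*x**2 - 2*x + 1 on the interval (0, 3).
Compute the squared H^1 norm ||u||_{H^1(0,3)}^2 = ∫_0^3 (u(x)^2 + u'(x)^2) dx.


||u||_{H^1}^2 = 2487/5

The H^1 norm (squared) on an interval (0, L) is
  ||u||_{H^1}^2 = ∫_0^L u(x)^2 dx + ∫_0^L u'(x)^2 dx.
Compute u'(x) = 6*x - 2.
Then u(x)^2 = 9*x**4 - 12*x**3 + 10*x**2 - 4*x + 1 and u'(x)^2 = 36*x**2 - 24*x + 4.
Integrate each monomial from 0 to 3 using ∫_0^3 c·x^n dx = c·3^(n+1)/(n+1):
  ∫_0^3 u(x)^2 dx = ∫_0^3 (9*x^4 - 12*x^3 + 10*x^2 - 4*x + 1) dx. Term by term:
    ∫_0^3 9*x^4 dx = 2187/5;  ∫_0^3 -12*x^3 dx = -243;  ∫_0^3 10*x^2 dx = 90;
    ∫_0^3 -4*x dx = -18;  ∫_0^3 1 dx = 3.
  Sum: 2187/5 − 243 + 90 − 18 + 3 = 1347/5.
  ∫_0^3 u'(x)^2 dx = ∫_0^3 (36*x^2 - 24*x + 4) dx. Term by term:
    ∫_0^3 36*x^2 dx = 324;  ∫_0^3 -24*x dx = -108;  ∫_0^3 4 dx = 12.
  Sum: 324 − 108 + 12 = 228.
Adding: ||u||_{H^1}^2 = 1347/5 + 228 = 2487/5.


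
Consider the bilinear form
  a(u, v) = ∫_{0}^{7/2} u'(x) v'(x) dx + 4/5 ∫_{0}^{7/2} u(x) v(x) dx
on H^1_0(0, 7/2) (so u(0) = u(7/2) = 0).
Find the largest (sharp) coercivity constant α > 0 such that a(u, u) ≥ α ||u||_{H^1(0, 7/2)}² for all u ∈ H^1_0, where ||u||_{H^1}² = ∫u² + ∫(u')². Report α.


α = 4*(49 + 5*π^2)/(5*(4*π^2 + 49))

Coercivity of a(·,·) on H^1_0(0, 7/2) means a(u, u) ≥ α ||u||_{H^1}² for every u ∈ H^1_0.
The interval has length L = 7/2, and Poincaré/coercivity depend only on L. Here a(u, u) = ∫(u')² + (4/5)·∫u².
Here 0 < c = 4/5 < 1. The condition a(u,u) ≥ α||u||_{H^1}² reads (1−α)∫(u')² ≥ (α−c)∫u². Any admissible α is ≤ 1 (rapidly oscillating u have ∫u²/∫(u')² → 0), and α = 1 would force 0 ≥ (1−c)∫u², impossible since c < 1; so 1−α > 0. By the sharp Poincaré inequality on H^1_0 of an interval of length L, ∫(u')² ≥ (π/L)²∫u² with equality for the first sine mode sin(π(x−x₀)/L) (x₀ the left endpoint), so the inequality holds for all u iff (1−α)(π/L)² ≥ α − c, i.e. α ≤ ((π/L)² + c)/((π/L)² + 1) = (1 + c(L/π)²)/(1 + (L/π)²). With (π/L)² = 4*π^2/49 and c = 4/5, the largest admissible constant is α = ((π/L)² + c)/((π/L)² + 1).
Simplifying, α = 4*(49 + 5*π^2)/(5*(4*π^2 + 49)).


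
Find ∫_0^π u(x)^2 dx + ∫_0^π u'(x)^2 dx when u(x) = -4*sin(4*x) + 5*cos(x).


||u||_{H^1(0,π)}^2 = -128/3 + 161*π

u'(x) = -5*sin(x) - 16*cos(4*x).
Expand u² and (u')² and integrate term by term on (0, π), using: for integers n ≥ 1, ∫_0^π sin²(nx) dx = ∫_0^π cos²(nx) dx = π/2; for n ≠ n', ∫_0^π sin(nx)sin(n'x) dx = ∫_0^π cos(nx)cos(n'x) dx = 0; and by product-to-sum, ∫_0^π sin(nx)cos(n'x) dx = ½∫_0^π [sin((n+n')x) + sin((n−n')x)] dx, which is 0 when n+n' is even and 2n/(n²−n'²) when n+n' is odd (it need not vanish on (0, π)).
  u² squared terms: (-4)²·∫sin(4x)² dx = 16·π/2 = 8*π;  (5)²·∫cos(x)² dx = 25·π/2 = 25*π/2.
  u² cross terms: 2·(-4)·(5)·∫sin(4x)·cos(x) dx = -40·(8/15) = -64/3.
  So ∫_0^π u² dx = 8*π + 25*π/2 − 64/3 = -64/3 + 41*π/2.
  (u')² squared terms: (-16)²·∫cos(4x)² dx = 256·π/2 = 128*π;  (-5)²·∫sin(x)² dx = 25·π/2 = 25*π/2.
  (u')² cross terms: 2·(-16)·(-5)·∫cos(4x)·sin(x) dx = 160·(-2/15) = -64/3.
  So ∫_0^π (u')² dx = 128*π + 25*π/2 − 64/3 = -64/3 + 281*π/2.
||u||_{H^1}^2 = (-64/3 + 41*π/2) + (-64/3 + 281*π/2) = -128/3 + 161*π.
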